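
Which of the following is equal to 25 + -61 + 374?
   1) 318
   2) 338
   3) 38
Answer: 2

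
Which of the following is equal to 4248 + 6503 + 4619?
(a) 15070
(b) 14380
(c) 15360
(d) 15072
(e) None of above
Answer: e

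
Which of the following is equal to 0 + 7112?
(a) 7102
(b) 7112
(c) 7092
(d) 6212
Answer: b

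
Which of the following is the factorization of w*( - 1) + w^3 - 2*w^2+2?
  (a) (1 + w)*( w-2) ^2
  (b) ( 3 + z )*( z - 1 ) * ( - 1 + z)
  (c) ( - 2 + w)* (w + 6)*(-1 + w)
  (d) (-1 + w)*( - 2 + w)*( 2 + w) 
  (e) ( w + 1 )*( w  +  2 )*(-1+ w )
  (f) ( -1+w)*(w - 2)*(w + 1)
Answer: f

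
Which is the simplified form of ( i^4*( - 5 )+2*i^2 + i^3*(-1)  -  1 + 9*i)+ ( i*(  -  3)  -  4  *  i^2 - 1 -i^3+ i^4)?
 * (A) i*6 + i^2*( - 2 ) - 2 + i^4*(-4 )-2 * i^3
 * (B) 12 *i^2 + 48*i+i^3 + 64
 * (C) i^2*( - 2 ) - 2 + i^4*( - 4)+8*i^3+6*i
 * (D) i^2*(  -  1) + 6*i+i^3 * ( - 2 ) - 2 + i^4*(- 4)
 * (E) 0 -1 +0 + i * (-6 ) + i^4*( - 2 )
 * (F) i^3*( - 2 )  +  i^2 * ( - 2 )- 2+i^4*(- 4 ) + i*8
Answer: A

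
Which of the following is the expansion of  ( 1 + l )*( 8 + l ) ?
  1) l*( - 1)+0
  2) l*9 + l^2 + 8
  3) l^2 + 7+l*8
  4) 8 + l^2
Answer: 2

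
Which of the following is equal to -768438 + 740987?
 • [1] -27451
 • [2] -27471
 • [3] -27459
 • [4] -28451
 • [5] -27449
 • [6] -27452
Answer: 1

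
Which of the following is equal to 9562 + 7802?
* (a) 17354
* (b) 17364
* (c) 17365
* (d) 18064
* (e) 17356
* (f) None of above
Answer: b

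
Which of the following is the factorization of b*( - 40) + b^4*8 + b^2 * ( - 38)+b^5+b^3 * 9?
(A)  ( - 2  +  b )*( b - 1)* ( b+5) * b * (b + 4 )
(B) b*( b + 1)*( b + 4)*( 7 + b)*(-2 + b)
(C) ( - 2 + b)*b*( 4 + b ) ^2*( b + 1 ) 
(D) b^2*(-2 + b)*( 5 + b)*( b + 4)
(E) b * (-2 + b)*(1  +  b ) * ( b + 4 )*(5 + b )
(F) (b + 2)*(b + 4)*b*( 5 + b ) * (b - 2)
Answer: E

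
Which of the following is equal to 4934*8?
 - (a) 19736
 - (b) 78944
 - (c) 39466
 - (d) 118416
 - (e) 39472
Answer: e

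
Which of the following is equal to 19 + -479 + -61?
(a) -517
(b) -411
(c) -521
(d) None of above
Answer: c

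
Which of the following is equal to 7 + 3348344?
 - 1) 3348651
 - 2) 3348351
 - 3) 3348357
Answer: 2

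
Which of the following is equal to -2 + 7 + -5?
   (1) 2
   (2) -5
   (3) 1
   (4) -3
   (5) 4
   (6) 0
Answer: 6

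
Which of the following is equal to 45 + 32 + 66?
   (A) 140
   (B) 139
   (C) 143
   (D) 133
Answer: C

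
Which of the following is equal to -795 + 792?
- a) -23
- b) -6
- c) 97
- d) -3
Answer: d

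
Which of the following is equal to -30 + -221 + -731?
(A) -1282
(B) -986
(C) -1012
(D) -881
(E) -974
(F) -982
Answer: F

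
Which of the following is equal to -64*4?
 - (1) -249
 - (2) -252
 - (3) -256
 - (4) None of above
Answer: 3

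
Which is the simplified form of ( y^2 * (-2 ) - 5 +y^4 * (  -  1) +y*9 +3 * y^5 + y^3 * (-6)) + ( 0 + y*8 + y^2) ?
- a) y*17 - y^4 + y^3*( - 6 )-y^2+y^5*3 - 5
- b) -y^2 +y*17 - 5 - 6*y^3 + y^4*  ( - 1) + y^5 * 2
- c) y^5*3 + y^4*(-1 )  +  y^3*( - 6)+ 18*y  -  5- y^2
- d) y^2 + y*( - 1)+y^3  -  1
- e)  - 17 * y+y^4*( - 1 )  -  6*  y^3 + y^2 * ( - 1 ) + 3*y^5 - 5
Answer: a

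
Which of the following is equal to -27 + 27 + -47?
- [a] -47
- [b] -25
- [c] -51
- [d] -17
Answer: a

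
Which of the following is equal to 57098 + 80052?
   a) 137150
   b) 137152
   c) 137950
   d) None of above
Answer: a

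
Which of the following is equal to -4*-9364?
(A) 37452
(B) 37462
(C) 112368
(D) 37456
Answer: D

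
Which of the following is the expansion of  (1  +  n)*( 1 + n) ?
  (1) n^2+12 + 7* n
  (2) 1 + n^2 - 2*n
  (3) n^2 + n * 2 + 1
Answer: 3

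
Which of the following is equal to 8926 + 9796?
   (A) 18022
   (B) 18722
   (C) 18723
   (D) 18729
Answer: B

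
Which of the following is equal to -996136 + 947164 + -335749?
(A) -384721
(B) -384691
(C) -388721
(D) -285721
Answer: A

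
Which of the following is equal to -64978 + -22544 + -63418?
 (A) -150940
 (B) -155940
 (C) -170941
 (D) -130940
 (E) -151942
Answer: A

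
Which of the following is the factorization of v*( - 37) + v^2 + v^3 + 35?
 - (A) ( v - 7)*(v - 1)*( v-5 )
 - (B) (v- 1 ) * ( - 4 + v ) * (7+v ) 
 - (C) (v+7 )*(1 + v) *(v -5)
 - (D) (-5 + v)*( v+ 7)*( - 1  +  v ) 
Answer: D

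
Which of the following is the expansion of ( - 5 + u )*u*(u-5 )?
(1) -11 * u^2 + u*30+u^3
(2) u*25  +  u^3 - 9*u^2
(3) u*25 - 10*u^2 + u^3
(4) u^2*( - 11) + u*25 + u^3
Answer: 3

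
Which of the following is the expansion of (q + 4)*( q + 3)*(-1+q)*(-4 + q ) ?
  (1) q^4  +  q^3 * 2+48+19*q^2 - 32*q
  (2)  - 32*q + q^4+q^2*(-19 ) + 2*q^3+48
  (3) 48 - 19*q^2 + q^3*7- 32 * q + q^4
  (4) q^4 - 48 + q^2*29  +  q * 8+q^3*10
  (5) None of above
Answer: 2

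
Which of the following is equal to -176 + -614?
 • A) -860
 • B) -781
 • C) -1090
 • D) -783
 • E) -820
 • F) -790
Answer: F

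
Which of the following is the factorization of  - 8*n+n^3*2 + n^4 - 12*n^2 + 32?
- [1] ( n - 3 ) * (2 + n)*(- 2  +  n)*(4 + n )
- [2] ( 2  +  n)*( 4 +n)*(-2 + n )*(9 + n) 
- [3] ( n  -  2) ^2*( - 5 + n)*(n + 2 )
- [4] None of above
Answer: 4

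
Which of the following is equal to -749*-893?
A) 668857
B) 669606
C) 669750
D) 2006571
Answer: A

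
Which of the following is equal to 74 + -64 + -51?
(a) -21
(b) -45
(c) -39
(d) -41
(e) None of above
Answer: d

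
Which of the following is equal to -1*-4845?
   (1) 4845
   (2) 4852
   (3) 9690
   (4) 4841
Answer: 1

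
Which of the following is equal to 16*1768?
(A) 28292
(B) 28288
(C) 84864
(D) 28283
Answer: B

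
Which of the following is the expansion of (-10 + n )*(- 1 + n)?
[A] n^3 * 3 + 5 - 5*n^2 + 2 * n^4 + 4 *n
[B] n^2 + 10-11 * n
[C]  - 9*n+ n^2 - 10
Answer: B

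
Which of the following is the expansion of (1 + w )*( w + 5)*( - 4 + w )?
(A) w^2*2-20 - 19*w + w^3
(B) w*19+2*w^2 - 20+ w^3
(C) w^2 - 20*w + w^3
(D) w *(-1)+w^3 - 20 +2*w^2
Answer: A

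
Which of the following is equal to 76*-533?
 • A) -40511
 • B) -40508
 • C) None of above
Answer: B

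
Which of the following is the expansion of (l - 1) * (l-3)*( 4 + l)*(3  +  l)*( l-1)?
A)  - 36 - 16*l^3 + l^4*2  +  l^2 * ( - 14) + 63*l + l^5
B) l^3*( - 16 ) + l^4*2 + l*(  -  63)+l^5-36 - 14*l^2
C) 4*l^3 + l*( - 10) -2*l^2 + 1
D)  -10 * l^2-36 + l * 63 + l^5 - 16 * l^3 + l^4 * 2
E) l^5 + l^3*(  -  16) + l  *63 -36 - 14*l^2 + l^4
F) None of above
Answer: A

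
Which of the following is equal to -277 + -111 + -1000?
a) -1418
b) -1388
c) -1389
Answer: b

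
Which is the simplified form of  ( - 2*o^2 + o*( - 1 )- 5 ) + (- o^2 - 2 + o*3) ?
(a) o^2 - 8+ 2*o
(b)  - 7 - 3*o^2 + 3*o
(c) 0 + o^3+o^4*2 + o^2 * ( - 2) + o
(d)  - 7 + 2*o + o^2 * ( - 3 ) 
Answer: d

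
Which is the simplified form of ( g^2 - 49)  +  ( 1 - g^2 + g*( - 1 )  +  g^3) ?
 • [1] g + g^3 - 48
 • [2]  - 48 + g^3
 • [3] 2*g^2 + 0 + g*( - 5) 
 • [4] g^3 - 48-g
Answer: 4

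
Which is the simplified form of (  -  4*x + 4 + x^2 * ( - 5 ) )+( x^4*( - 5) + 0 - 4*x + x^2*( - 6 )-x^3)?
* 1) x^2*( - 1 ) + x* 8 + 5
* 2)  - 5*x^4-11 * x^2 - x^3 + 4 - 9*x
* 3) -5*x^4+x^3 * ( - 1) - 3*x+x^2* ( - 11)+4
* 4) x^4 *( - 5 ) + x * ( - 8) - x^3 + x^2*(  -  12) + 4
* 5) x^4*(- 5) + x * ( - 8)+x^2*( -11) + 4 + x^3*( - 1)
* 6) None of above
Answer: 5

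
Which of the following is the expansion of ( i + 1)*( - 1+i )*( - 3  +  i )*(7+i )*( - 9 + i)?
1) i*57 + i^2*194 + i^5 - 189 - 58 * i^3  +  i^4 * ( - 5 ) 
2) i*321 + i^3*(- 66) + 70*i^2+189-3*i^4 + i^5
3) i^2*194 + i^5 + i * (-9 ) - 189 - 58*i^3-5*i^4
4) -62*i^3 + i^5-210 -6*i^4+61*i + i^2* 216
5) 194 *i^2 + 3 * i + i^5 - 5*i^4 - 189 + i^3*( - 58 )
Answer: 1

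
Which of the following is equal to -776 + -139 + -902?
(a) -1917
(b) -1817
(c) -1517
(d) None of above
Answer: b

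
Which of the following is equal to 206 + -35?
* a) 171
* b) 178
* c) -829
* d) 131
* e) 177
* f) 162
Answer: a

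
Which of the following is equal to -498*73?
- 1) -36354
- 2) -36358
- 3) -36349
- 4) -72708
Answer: 1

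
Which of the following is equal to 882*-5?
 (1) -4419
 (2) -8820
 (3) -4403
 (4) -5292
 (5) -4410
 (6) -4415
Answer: 5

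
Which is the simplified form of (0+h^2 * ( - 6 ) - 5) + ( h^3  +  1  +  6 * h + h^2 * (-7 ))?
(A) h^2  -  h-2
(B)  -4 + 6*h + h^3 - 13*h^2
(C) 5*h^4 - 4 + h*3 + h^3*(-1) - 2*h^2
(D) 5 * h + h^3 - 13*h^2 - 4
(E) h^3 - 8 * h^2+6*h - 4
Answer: B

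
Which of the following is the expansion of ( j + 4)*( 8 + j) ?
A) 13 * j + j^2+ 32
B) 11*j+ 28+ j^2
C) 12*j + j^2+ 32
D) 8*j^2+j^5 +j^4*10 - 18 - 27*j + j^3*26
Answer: C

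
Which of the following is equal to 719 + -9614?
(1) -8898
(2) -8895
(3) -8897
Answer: 2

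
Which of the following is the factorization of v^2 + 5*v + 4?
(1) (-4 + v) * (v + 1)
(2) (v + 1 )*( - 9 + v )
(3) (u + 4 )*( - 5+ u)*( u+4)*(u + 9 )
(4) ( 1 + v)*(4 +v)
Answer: 4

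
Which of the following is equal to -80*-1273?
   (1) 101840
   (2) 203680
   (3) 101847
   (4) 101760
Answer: 1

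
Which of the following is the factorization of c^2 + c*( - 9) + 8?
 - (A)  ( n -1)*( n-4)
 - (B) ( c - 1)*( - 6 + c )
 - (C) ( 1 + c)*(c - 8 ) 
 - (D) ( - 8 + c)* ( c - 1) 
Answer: D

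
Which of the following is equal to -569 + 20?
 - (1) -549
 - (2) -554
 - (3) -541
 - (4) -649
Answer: 1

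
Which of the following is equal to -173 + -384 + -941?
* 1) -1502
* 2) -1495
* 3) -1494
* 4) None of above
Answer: 4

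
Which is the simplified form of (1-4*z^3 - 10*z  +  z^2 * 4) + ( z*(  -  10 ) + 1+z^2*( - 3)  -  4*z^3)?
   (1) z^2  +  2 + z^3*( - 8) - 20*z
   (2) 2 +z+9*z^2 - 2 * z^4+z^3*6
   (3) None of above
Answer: 1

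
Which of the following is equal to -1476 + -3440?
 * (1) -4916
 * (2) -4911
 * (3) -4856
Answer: 1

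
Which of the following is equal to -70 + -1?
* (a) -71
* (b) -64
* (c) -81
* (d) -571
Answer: a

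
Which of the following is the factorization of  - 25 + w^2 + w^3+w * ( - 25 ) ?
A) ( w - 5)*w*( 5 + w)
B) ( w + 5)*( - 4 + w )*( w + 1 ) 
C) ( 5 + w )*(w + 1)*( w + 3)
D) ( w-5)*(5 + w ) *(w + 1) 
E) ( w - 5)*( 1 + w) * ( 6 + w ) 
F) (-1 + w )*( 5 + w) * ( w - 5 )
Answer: D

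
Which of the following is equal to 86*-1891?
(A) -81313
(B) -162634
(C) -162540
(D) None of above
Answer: D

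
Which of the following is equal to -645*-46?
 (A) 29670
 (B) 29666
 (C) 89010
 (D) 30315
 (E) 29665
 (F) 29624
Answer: A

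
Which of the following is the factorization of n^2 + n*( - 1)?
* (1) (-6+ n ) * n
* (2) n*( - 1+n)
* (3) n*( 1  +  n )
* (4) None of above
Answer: 2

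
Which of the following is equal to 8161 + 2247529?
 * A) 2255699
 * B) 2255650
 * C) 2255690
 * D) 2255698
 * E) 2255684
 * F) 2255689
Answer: C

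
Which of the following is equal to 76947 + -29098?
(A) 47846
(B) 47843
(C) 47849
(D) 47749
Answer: C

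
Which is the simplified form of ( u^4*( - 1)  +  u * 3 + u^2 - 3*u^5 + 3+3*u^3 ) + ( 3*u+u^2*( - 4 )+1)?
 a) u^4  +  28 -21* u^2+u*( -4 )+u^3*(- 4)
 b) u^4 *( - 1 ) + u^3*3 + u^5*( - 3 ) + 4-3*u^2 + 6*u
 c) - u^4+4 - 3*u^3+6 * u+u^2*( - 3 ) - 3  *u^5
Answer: b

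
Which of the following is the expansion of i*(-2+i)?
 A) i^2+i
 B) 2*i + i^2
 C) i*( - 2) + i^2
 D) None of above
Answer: C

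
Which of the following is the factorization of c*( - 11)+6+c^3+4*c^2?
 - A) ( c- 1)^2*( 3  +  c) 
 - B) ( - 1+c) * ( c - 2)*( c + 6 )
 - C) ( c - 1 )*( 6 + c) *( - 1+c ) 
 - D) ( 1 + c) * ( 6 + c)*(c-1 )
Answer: C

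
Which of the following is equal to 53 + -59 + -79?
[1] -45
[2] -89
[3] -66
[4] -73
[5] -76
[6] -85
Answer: 6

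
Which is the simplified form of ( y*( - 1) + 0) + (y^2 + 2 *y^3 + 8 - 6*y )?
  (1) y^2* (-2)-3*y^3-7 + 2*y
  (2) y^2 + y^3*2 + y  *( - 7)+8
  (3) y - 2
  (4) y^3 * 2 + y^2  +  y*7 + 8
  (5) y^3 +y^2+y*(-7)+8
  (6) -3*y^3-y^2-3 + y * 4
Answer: 2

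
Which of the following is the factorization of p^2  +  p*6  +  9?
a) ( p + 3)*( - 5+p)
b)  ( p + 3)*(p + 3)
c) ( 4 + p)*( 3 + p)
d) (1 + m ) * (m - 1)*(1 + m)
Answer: b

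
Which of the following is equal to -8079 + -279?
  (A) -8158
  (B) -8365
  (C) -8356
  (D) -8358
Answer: D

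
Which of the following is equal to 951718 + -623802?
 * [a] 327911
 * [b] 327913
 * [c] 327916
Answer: c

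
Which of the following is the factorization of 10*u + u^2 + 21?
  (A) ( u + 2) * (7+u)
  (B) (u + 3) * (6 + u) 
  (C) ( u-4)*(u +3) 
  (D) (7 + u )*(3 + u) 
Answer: D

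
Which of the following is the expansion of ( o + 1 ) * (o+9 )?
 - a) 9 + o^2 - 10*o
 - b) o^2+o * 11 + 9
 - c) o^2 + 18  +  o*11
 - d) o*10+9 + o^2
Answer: d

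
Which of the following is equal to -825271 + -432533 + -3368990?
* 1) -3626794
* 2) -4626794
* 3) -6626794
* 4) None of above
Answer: 2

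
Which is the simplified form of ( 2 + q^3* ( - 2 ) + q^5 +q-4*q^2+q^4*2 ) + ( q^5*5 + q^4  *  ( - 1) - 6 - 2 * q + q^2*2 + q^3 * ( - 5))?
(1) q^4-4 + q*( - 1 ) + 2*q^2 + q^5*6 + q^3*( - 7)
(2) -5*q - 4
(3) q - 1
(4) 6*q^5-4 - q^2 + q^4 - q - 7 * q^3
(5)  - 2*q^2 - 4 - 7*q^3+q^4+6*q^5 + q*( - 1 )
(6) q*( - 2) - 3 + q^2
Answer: 5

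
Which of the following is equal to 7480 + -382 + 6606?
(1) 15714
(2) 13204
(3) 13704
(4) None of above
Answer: 3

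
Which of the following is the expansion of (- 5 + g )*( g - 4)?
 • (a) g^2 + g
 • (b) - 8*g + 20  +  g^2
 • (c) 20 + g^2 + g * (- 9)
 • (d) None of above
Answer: c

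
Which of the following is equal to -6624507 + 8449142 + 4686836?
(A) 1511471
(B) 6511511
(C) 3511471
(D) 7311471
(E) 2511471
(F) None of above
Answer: F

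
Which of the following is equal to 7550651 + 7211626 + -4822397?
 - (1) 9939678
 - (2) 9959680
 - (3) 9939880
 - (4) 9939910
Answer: 3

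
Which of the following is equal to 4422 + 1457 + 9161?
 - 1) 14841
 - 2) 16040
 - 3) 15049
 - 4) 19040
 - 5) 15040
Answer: 5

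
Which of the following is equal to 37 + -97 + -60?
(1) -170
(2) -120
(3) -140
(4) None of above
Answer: 2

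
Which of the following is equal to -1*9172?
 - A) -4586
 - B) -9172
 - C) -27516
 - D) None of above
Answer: B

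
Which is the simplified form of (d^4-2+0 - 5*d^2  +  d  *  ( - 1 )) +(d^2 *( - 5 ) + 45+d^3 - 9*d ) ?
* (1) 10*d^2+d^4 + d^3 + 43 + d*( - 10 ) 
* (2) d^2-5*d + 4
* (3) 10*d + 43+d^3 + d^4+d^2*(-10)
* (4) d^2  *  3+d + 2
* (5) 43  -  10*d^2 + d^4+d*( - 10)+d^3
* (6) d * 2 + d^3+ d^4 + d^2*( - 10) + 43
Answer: 5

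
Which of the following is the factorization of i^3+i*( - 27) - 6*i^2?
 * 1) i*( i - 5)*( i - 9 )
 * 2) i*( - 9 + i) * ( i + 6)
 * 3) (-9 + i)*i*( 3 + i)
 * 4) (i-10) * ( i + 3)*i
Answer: 3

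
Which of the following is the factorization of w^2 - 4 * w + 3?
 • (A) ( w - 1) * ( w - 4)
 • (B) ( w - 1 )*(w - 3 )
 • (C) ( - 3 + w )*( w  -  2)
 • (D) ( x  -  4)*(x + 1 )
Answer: B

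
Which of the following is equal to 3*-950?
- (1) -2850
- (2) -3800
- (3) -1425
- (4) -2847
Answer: 1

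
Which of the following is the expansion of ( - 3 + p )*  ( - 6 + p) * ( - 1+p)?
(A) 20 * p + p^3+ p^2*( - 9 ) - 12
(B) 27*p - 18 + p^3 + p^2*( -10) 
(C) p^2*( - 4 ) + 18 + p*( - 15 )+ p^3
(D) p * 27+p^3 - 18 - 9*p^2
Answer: B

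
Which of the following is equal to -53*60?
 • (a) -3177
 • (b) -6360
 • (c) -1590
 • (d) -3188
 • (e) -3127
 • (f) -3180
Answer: f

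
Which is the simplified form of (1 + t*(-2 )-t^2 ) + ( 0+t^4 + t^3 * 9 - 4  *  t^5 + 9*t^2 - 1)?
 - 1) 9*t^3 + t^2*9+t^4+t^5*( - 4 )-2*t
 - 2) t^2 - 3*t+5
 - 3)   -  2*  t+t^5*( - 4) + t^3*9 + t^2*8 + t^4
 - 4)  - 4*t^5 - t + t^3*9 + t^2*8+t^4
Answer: 3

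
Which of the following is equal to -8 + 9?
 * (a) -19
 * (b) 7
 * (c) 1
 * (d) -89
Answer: c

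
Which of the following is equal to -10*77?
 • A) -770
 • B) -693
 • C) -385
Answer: A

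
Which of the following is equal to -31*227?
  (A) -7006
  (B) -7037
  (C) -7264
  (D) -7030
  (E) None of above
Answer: B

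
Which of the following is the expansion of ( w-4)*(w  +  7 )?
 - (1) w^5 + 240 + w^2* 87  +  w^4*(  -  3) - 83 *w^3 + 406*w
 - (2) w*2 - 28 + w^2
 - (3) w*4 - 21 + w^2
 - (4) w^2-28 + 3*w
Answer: 4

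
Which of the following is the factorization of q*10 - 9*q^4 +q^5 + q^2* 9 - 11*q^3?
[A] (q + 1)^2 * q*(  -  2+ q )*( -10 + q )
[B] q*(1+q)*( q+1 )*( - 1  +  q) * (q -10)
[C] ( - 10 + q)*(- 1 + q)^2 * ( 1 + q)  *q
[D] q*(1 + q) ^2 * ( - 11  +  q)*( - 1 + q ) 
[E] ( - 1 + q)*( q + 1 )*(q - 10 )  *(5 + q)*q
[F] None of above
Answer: B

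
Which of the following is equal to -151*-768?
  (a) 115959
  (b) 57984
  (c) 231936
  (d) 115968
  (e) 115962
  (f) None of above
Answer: d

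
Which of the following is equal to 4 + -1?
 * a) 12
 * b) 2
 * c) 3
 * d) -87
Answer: c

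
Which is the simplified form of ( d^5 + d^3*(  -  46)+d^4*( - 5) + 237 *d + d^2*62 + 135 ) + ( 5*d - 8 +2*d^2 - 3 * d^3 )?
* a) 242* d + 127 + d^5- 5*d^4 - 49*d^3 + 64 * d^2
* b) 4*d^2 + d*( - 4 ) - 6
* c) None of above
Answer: a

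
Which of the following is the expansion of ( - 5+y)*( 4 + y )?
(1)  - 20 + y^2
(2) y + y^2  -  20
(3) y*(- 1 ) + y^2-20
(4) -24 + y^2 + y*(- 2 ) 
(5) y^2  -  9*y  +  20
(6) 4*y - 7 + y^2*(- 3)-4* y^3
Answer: 3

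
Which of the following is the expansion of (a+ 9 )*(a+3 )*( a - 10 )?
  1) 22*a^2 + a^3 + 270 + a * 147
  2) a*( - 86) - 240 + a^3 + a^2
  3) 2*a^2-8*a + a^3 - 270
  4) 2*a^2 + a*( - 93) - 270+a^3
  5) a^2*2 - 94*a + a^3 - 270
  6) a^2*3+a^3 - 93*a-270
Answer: 4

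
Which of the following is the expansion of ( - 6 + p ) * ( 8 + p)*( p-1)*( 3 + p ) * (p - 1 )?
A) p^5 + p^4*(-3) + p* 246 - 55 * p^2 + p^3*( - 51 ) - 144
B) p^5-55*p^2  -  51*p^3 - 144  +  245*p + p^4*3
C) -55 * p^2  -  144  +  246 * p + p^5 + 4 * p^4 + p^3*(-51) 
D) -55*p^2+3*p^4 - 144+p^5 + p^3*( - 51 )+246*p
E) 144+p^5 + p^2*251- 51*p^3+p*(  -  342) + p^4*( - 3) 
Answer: D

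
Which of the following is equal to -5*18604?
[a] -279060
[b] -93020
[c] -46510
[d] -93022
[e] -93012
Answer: b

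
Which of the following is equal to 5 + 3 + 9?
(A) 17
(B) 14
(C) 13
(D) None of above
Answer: A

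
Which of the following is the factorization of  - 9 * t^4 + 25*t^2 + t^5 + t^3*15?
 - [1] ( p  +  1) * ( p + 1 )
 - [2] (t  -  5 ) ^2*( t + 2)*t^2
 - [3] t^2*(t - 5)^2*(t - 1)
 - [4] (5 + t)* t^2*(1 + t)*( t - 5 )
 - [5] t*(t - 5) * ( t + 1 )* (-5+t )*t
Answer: 5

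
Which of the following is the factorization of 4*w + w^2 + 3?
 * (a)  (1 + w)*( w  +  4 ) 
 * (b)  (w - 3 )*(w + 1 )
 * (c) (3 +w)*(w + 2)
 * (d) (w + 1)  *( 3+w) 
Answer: d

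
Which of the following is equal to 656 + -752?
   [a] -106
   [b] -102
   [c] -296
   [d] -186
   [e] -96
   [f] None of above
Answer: e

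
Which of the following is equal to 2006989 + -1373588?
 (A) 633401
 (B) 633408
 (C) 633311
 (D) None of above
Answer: A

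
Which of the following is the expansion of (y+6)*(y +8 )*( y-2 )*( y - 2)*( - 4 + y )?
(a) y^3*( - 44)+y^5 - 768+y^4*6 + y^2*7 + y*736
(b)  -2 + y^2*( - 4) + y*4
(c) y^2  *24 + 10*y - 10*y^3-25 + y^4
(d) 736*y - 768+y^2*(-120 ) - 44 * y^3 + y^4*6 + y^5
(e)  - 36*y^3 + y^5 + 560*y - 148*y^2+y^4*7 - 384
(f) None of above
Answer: d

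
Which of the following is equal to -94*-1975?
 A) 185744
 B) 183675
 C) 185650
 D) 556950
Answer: C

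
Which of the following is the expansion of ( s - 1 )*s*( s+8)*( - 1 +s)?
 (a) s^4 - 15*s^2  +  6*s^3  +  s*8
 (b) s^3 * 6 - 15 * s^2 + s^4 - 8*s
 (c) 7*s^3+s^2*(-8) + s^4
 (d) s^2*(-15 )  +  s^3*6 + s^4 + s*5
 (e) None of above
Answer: a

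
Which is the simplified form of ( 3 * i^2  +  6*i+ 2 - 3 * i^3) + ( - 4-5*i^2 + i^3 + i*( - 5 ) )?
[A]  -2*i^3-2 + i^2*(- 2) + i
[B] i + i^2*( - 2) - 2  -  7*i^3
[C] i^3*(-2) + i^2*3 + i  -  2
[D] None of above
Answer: A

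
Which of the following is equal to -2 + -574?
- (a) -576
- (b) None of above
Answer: a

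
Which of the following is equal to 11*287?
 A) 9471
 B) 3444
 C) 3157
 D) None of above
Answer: C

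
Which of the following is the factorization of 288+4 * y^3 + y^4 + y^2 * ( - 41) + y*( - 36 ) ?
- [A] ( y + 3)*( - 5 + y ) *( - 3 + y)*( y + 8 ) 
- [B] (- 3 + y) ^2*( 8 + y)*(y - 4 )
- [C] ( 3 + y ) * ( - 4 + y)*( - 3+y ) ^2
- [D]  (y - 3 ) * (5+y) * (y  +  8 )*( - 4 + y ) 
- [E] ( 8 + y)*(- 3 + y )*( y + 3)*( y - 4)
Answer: E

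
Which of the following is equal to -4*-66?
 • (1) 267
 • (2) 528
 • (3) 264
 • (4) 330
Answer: 3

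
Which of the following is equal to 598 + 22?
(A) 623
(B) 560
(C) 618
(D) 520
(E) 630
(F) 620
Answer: F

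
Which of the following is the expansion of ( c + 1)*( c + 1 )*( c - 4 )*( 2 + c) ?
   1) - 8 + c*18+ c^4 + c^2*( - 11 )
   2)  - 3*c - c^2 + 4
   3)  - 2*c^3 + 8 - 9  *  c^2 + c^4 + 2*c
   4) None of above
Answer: 4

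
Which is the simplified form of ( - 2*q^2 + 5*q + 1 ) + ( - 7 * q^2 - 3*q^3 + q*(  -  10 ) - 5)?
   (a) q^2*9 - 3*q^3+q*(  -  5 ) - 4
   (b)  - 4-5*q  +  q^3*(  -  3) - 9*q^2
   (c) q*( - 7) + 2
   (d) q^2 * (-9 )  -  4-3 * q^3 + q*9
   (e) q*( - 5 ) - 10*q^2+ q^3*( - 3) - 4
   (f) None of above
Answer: b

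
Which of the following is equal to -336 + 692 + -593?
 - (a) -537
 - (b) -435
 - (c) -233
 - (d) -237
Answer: d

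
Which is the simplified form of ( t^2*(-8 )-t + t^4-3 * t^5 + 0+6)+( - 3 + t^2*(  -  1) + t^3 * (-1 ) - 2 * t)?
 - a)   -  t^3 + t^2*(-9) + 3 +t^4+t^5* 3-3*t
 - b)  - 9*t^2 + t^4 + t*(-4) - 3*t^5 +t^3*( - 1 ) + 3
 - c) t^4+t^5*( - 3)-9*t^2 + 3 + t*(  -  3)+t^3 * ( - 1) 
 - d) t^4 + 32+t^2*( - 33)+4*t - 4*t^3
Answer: c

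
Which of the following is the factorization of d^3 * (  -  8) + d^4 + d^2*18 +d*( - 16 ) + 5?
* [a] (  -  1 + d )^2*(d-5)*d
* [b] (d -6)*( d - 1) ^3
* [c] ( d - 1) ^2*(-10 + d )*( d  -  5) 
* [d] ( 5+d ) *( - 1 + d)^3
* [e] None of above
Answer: e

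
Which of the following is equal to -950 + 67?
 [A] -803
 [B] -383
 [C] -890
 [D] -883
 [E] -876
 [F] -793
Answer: D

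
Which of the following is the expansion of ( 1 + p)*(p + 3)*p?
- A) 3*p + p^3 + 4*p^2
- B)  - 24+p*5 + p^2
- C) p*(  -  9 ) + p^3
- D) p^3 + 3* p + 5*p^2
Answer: A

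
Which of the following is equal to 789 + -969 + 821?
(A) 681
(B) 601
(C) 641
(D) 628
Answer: C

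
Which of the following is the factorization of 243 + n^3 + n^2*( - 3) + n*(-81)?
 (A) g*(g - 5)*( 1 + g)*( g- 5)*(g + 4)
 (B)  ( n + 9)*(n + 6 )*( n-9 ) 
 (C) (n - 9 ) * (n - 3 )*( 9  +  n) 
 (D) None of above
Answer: C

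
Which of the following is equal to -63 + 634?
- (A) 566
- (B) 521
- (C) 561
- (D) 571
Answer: D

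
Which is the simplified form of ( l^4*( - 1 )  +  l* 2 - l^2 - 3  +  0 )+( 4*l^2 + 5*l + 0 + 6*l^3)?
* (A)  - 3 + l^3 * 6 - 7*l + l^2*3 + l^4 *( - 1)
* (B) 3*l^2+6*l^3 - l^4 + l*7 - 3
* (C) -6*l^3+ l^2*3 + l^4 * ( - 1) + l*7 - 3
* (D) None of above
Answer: B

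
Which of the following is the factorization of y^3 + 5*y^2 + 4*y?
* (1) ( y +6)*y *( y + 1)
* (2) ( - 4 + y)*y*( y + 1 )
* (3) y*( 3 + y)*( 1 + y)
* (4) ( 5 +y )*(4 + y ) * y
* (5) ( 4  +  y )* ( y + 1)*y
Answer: 5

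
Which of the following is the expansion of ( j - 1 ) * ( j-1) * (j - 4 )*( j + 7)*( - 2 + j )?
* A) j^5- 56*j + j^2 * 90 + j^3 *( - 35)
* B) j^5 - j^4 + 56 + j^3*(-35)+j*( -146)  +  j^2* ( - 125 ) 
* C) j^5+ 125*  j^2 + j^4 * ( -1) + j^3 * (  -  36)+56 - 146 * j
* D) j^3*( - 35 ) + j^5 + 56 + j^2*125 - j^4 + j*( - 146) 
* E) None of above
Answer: D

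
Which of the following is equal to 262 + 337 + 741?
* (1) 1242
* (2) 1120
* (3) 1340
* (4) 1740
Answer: 3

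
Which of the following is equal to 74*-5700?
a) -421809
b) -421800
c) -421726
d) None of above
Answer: b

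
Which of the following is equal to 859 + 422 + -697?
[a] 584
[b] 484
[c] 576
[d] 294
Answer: a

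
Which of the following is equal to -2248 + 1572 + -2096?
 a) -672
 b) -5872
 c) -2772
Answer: c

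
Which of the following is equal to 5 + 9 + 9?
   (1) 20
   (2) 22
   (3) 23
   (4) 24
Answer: 3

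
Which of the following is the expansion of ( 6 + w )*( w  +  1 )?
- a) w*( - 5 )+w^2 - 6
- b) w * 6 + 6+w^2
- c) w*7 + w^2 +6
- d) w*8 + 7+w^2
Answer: c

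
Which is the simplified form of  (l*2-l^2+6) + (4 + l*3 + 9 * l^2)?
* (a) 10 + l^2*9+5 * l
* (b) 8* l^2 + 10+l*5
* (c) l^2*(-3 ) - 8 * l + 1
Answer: b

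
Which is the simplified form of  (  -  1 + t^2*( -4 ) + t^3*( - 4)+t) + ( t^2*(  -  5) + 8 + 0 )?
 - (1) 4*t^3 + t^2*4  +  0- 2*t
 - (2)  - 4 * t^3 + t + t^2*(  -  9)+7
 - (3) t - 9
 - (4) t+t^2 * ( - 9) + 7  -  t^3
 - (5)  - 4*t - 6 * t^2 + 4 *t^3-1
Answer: 2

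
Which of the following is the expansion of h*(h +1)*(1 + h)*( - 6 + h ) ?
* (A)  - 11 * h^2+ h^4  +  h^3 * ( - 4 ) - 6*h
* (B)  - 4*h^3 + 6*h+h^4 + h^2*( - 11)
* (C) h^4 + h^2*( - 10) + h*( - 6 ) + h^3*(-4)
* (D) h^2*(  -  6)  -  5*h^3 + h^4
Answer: A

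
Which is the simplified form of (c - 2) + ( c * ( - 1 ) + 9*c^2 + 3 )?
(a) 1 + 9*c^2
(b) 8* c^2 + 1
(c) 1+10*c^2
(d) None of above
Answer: a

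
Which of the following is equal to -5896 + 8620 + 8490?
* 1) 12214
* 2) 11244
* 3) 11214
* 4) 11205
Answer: 3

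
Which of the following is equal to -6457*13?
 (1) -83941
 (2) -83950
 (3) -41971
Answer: 1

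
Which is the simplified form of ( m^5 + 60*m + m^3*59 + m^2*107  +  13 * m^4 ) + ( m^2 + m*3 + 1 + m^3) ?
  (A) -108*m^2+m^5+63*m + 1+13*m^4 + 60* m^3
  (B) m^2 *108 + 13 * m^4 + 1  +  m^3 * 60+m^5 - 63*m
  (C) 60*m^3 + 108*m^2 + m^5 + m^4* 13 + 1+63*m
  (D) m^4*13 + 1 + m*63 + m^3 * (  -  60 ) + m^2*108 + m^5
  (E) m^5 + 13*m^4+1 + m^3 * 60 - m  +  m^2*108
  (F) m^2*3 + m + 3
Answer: C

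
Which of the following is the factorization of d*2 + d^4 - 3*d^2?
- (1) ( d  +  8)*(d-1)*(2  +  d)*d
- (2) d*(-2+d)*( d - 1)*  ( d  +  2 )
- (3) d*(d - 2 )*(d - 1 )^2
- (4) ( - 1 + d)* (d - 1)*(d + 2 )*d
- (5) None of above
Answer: 4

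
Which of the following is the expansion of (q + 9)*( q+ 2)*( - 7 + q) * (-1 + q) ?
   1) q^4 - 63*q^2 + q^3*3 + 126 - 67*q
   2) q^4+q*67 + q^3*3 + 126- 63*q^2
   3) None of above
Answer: 1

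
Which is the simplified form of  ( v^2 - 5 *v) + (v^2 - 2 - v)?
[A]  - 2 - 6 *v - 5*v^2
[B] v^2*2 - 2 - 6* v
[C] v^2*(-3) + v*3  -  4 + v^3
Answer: B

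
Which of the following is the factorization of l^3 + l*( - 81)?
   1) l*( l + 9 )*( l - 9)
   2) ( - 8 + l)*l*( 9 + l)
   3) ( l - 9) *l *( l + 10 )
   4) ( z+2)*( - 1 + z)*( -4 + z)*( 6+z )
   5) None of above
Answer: 1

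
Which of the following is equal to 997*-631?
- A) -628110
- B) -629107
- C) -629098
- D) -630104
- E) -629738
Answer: B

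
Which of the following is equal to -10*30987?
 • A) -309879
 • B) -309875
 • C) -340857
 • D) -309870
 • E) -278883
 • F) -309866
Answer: D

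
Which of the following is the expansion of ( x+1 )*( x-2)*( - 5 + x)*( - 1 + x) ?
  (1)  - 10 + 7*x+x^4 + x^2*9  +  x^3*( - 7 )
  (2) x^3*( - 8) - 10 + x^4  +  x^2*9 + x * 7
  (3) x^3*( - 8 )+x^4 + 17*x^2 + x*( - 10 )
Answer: 1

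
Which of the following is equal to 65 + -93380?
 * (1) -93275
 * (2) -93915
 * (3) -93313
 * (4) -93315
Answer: 4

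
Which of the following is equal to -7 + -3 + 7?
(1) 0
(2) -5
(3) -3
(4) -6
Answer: 3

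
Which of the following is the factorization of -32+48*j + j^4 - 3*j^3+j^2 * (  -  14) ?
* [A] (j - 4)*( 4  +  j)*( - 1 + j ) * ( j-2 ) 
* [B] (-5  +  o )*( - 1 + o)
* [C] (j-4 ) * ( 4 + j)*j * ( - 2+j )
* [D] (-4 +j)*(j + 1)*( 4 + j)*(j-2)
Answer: A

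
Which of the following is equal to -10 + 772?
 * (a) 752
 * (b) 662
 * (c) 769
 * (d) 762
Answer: d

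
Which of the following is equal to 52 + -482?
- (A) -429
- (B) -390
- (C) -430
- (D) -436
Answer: C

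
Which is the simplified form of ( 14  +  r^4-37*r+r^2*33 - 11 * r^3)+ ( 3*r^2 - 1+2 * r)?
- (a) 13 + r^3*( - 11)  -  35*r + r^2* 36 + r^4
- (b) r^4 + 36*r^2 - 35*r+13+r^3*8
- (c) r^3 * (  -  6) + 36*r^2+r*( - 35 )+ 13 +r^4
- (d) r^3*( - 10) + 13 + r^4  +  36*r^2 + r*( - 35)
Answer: a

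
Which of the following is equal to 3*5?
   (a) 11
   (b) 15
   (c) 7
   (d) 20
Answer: b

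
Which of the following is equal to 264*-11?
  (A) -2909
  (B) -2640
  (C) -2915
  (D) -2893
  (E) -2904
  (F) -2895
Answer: E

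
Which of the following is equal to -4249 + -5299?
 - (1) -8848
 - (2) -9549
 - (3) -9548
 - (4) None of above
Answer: 3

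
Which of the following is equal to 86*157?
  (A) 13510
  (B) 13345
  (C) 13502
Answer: C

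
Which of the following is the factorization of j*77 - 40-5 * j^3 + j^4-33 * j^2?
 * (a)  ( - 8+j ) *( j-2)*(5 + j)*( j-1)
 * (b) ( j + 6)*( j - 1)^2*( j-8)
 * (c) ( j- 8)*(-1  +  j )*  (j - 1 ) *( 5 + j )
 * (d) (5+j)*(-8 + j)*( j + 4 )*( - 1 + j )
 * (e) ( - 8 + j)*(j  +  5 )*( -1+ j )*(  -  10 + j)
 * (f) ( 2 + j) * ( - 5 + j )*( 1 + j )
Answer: c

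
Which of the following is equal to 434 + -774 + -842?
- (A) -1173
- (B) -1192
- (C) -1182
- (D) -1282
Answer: C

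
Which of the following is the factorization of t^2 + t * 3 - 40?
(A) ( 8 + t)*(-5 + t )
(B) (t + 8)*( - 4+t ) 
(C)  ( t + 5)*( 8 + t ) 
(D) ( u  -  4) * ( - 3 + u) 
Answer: A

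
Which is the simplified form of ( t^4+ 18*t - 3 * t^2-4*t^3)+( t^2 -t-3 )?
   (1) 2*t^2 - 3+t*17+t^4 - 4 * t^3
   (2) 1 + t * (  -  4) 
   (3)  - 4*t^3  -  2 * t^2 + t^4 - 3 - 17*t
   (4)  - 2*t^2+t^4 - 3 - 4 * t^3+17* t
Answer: 4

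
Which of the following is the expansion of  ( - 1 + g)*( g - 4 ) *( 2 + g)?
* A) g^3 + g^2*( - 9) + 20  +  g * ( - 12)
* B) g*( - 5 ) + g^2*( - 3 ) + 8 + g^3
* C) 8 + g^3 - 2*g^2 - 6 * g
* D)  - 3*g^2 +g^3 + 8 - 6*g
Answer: D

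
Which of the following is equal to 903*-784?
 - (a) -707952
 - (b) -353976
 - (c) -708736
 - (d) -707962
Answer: a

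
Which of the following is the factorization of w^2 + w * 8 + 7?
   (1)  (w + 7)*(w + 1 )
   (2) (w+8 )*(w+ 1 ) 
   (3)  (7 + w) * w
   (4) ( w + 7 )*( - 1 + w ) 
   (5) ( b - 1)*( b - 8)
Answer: 1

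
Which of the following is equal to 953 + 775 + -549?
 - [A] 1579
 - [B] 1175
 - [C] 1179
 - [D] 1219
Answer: C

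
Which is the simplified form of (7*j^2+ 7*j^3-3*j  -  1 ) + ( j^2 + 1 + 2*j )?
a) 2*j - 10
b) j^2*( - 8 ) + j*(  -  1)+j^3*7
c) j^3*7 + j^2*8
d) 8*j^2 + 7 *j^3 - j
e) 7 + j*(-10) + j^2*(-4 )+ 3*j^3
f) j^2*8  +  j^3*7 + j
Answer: d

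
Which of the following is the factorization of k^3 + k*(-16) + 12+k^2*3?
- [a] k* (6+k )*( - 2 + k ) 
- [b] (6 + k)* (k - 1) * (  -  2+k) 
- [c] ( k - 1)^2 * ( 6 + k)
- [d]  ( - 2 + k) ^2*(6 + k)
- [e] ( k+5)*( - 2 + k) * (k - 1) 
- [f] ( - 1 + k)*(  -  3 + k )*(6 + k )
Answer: b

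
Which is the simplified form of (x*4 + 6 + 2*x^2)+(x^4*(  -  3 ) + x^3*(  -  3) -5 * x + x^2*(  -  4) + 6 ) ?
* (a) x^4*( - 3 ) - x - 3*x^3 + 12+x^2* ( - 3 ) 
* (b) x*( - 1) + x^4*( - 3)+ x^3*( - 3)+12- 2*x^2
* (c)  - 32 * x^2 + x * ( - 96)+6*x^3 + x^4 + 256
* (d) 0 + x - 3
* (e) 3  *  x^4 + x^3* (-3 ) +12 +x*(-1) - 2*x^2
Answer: b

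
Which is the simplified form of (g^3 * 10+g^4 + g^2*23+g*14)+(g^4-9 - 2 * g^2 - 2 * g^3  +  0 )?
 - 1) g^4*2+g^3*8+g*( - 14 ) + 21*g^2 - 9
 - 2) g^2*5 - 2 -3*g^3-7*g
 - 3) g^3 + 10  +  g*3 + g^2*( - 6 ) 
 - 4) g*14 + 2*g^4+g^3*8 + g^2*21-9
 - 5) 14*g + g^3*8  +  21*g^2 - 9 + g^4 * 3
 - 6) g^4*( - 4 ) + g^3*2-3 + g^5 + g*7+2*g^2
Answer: 4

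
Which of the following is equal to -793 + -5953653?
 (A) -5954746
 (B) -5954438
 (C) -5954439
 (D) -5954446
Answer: D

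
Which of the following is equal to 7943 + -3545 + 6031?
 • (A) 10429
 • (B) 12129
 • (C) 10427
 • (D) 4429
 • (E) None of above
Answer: A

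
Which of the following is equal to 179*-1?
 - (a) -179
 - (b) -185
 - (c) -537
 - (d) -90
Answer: a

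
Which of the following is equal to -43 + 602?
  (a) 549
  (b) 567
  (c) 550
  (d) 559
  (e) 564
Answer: d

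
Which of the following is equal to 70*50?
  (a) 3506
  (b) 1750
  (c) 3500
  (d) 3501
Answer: c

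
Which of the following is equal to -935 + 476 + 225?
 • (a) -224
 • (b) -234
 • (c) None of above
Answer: b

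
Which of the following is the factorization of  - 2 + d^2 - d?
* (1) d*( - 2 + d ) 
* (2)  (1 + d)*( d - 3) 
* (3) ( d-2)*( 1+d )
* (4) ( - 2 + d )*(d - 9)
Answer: 3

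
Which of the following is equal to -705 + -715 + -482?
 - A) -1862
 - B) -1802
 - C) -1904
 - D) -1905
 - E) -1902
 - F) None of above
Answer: E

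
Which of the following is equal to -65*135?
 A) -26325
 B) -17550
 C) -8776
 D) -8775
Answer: D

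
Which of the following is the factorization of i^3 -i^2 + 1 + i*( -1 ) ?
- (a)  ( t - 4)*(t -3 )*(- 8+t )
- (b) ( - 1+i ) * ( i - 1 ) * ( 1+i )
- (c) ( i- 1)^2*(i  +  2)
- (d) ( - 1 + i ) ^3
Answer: b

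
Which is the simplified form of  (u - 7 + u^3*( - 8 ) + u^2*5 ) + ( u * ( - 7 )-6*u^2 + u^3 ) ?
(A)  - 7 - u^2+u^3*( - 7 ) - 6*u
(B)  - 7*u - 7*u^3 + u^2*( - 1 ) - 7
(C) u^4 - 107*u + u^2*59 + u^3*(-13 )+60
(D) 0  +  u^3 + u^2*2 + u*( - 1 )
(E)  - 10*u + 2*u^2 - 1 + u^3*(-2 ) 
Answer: A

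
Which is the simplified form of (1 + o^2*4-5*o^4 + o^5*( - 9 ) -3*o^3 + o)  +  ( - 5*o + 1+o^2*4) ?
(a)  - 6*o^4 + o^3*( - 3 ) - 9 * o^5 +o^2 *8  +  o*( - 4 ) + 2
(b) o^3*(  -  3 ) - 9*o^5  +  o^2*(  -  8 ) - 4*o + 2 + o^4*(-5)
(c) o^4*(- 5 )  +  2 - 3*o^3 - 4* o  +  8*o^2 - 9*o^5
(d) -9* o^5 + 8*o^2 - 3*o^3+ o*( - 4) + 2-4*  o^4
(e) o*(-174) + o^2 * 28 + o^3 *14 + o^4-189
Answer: c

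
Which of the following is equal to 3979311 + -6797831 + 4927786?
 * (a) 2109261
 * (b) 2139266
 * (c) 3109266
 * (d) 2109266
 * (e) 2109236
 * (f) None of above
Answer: d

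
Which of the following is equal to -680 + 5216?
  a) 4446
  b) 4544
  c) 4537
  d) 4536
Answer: d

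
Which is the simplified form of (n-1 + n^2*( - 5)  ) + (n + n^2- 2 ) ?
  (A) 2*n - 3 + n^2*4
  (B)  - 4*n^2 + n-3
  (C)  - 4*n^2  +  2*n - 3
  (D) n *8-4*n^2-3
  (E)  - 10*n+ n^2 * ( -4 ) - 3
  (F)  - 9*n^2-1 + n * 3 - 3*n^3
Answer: C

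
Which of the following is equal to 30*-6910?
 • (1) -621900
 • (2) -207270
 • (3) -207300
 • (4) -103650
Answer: 3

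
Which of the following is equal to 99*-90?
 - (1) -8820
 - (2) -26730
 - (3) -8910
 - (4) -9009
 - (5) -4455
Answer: 3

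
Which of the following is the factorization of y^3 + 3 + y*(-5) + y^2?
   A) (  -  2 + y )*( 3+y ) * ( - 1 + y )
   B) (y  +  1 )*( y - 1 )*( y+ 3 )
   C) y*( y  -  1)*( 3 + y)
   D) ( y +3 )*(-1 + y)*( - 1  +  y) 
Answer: D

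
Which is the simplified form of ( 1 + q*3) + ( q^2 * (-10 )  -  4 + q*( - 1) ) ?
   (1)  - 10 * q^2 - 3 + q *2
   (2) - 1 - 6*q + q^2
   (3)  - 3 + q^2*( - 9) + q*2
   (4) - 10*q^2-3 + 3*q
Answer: 1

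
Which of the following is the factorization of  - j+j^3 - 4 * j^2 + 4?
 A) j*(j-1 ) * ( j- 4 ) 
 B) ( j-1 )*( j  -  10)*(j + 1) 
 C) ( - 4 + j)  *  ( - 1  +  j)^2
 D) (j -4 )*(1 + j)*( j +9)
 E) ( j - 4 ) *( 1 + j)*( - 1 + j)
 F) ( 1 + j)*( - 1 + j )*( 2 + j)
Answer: E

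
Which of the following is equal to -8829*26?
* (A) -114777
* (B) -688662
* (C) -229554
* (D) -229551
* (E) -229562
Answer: C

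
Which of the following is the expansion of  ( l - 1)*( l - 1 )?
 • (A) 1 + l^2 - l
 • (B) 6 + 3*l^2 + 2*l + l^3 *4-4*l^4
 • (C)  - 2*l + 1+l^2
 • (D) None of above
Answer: C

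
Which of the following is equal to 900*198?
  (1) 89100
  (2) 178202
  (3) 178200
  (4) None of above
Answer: 3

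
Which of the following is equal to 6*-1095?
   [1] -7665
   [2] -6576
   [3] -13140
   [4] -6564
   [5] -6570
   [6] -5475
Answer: 5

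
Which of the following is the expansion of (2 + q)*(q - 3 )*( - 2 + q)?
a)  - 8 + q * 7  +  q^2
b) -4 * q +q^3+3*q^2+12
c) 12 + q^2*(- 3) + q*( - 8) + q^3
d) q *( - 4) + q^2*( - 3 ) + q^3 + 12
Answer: d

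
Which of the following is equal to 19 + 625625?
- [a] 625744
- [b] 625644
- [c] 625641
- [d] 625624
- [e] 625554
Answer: b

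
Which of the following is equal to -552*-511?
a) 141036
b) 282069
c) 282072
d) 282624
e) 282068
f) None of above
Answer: c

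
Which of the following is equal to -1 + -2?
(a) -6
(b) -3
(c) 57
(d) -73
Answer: b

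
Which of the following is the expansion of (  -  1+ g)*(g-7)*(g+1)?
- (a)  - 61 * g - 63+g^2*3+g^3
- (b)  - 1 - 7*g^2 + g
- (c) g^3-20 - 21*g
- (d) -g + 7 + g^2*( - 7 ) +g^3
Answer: d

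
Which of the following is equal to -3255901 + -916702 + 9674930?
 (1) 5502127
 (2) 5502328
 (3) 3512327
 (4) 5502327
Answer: 4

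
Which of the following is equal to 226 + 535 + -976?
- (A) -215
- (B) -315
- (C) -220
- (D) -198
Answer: A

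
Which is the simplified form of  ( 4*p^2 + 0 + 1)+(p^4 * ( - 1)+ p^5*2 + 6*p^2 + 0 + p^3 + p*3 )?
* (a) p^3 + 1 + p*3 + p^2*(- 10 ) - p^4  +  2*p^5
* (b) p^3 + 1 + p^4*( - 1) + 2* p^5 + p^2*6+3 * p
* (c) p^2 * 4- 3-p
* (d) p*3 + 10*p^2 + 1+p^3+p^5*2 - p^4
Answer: d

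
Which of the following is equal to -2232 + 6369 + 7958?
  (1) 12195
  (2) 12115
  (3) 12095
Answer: 3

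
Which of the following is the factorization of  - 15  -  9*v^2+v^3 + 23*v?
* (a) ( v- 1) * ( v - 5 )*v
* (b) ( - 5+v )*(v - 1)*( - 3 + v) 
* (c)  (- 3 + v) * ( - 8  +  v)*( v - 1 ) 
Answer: b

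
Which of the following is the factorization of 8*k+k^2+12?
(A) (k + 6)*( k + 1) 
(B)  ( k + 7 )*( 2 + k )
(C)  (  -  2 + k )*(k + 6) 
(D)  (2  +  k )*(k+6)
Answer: D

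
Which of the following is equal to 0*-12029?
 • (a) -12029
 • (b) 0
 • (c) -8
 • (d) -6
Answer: b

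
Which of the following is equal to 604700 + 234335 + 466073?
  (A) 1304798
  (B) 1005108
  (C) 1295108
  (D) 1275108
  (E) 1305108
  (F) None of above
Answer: E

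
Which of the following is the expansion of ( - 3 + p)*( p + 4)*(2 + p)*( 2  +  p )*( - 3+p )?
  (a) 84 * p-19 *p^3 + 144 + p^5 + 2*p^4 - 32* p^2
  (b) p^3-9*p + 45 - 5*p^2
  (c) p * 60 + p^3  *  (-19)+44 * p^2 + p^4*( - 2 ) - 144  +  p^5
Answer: a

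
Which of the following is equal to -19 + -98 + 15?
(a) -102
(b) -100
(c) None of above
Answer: a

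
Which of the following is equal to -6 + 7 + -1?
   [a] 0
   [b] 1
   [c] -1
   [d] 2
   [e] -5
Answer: a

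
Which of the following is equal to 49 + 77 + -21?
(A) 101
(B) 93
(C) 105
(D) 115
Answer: C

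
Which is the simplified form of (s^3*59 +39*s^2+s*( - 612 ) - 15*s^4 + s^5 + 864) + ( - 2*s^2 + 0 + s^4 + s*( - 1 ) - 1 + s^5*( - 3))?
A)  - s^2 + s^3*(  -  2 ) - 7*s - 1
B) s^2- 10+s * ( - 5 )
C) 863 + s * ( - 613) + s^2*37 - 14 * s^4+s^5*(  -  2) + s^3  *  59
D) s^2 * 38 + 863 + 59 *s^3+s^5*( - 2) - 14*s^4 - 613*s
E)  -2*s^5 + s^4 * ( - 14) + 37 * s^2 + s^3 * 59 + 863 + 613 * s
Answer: C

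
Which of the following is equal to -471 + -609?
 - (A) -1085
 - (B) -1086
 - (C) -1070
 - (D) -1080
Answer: D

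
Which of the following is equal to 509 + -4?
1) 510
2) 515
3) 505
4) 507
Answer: 3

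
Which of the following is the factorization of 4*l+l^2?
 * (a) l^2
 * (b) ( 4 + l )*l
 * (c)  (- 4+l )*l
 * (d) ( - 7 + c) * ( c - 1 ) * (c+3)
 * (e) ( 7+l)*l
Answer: b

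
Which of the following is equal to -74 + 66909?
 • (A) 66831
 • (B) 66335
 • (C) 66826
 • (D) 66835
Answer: D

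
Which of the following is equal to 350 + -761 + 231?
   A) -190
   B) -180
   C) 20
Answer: B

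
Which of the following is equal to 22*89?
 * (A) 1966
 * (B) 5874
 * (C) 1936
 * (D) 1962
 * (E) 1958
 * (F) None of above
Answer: E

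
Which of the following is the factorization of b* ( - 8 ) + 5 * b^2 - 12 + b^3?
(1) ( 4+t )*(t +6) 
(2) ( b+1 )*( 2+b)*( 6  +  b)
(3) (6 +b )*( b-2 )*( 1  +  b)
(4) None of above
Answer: 3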